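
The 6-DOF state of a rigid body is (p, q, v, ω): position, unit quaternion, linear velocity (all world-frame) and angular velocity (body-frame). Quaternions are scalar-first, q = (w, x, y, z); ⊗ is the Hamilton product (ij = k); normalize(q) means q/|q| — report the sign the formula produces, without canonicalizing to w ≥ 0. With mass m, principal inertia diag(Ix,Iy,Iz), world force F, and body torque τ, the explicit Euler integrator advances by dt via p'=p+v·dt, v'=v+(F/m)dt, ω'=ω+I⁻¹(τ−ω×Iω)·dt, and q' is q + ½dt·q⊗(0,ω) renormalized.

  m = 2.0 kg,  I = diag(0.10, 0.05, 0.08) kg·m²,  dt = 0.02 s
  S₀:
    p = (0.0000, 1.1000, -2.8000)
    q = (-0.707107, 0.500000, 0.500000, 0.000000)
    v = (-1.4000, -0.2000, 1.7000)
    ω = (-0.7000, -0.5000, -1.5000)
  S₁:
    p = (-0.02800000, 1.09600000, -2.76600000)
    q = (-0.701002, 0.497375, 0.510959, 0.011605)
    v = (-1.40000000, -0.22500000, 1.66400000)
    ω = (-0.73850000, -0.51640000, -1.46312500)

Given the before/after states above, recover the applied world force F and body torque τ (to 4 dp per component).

F = (0.0000, -2.5000, -3.6000)
τ = (-0.1700, -0.0200, 0.1300)

Δv = v₁−v₀ = (0.00000000, -0.02500000, -0.03600000)
F = m·Δv/dt = (0.0000, -2.5000, -3.6000)
Δω = ω₁−ω₀ = (-0.03850000, -0.01640000, 0.03687500)
applied torque τ = (-0.1700, -0.0200, 0.1300)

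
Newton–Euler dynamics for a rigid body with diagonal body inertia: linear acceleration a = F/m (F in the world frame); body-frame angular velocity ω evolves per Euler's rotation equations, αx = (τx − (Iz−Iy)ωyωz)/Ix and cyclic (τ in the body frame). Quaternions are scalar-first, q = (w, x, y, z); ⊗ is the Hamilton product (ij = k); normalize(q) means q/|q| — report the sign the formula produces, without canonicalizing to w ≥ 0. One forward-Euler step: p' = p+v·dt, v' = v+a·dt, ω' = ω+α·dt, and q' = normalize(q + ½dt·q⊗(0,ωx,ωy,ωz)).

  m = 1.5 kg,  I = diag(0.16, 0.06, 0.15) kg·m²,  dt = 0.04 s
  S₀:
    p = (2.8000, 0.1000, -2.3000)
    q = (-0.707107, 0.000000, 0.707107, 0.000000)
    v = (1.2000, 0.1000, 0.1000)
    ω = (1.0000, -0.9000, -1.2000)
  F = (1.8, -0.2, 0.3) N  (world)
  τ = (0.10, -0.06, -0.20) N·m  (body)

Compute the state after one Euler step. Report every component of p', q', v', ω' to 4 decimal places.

a = (1.2000, -0.1333, 0.2000)
p' = p + v·dt = (2.8480, 0.1040, -2.2960)
v' = v + a·dt = (1.2480, 0.0947, 0.1080)
(τ − ω×Iω)/I = (0.0175, -0.8000, -1.9333)
ω + α·dt = (1.0007, -0.9320, -1.2773)
q⊗(0,ω) = (0.6363963, -1.5556354, 0.6363963, 0.1414214)
q + ½dt·q⊗(0,ω), renormalized = (-0.6939, -0.0311, 0.7194, 0.0028)

p' = (2.8480, 0.1040, -2.2960)
q' = (-0.6939, -0.0311, 0.7194, 0.0028)
v' = (1.2480, 0.0947, 0.1080)
ω' = (1.0007, -0.9320, -1.2773)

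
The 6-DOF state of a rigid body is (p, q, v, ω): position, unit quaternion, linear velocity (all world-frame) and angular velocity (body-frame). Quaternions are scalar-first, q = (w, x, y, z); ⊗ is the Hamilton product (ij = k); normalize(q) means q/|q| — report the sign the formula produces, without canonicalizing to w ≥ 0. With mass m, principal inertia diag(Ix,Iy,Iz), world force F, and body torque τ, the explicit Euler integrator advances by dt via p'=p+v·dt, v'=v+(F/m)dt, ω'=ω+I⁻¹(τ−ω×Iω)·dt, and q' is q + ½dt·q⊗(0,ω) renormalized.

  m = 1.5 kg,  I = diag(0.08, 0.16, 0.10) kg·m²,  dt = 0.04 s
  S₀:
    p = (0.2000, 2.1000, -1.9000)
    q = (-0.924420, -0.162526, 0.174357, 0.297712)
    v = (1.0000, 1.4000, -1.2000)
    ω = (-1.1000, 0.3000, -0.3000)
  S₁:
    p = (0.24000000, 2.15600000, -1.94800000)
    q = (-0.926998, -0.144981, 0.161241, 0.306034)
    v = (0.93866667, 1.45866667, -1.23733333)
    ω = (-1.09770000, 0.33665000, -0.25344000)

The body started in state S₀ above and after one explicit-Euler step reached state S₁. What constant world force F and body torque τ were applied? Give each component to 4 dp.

F = (-2.3000, 2.2000, -1.4000)
τ = (0.0100, 0.1400, 0.0900)

velocity change Δv = (-0.06133333, 0.05866667, -0.03733333)
applied force F = (-2.3000, 2.2000, -1.4000)
Δω = ω₁−ω₀ = (0.00230000, 0.03665000, 0.04656000)
applied torque τ = (0.0100, 0.1400, 0.0900)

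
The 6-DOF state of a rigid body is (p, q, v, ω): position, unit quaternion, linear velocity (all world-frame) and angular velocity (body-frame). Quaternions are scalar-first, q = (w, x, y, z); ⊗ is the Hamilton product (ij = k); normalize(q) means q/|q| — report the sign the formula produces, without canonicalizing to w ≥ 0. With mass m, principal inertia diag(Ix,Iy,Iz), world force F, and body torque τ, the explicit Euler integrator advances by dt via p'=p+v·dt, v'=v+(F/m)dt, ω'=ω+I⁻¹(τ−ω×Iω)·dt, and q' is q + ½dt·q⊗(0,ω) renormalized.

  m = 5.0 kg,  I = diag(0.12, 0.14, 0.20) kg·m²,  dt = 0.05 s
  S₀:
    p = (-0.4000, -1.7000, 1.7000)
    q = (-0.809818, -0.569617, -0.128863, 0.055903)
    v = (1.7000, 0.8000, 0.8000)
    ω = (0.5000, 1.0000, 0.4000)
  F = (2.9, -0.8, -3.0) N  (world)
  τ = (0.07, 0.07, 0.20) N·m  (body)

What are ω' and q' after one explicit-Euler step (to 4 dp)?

ω' = (0.5192, 1.0307, 0.4475)
q' = (-0.7997, -0.5822, -0.1427, 0.0352)

ω×(Iω) gyroscopic = (0.0240, -0.0160, 0.0100)
α = I⁻¹(τ − ω×Iω) = (0.3833, 0.6143, 0.9500)
new body rate ω' = (0.5192, 1.0307, 0.4475)
2q̇ = q⊗(0,ω) = (0.3913103, -0.5123572, -0.5540197, -0.8291127)
q' = normalize(q + ½dt·q⊗(0,ω)) = (-0.7997, -0.5822, -0.1427, 0.0352)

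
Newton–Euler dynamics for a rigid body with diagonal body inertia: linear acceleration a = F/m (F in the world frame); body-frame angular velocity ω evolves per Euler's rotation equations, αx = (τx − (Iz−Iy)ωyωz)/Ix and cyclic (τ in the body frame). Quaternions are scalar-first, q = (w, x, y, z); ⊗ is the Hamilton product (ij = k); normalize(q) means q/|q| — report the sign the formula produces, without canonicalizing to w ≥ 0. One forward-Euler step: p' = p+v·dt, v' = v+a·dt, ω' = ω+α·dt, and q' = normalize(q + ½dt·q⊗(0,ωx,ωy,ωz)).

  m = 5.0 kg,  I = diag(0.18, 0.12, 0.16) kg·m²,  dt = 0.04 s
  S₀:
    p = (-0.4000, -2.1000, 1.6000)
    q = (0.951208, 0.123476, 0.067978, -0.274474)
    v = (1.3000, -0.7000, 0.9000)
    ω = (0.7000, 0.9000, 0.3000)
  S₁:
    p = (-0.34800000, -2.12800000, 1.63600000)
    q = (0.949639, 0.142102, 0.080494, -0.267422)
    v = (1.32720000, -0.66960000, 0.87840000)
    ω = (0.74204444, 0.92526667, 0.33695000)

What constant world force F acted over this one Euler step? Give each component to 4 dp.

velocity change Δv = (0.02720000, 0.03040000, -0.02160000)
m·(v₁−v₀)/dt = (3.4000, 3.8000, -2.7000)

F = (3.4000, 3.8000, -2.7000)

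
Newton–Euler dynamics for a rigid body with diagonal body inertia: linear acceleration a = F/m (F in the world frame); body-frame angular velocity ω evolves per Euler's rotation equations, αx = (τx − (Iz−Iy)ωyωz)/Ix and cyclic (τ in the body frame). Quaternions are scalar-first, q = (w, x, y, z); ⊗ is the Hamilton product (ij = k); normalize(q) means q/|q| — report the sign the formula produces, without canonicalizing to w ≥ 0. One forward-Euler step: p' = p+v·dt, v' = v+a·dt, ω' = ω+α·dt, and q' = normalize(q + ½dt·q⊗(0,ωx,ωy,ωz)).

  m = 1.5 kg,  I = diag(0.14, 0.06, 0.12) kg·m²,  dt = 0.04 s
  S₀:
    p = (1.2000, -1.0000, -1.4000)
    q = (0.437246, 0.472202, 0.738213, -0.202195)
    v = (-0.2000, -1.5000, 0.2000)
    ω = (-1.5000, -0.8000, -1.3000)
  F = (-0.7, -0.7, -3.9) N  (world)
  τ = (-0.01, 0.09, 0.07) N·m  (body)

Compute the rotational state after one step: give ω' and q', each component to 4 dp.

(τ − ω×Iω)/I = (-0.5171, 0.8500, 1.3833)
ω' = ω + α·dt = (-1.5207, -0.7660, -1.2447)
2q̇ = q⊗(0,ω) = (1.0360199, -1.7773019, 0.5673583, 0.1611381)
q + ½dt·q⊗(0,ω), renormalized = (0.4575, 0.4363, 0.7489, -0.1988)

ω' = (-1.5207, -0.7660, -1.2447)
q' = (0.4575, 0.4363, 0.7489, -0.1988)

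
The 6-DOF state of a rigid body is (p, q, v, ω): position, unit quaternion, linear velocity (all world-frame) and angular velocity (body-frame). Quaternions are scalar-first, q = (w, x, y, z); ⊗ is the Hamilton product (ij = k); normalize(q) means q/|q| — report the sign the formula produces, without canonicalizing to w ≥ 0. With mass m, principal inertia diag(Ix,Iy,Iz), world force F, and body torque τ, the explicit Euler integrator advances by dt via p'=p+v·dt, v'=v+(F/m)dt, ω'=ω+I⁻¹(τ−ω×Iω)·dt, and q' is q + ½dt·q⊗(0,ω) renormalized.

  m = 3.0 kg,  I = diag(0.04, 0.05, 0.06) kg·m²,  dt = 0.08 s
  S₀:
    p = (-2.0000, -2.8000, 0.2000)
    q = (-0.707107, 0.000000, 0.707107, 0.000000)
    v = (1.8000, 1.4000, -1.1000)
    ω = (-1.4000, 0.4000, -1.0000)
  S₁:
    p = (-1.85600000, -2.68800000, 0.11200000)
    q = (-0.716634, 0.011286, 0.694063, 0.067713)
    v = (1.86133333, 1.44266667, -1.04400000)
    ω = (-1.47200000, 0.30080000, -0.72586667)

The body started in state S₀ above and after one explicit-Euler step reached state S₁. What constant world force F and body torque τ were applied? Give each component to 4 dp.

Δv = v₁−v₀ = (0.06133333, 0.04266667, 0.05600000)
F = m·Δv/dt = (2.3000, 1.6000, 2.1000)
ω₁ − ω₀ = (-0.07200000, -0.09920000, 0.27413333)
gyro term ω₀×Iω₀ = (-0.0040, -0.0280, -0.0056)
applied torque τ = (-0.0400, -0.0900, 0.2000)

F = (2.3000, 1.6000, 2.1000)
τ = (-0.0400, -0.0900, 0.2000)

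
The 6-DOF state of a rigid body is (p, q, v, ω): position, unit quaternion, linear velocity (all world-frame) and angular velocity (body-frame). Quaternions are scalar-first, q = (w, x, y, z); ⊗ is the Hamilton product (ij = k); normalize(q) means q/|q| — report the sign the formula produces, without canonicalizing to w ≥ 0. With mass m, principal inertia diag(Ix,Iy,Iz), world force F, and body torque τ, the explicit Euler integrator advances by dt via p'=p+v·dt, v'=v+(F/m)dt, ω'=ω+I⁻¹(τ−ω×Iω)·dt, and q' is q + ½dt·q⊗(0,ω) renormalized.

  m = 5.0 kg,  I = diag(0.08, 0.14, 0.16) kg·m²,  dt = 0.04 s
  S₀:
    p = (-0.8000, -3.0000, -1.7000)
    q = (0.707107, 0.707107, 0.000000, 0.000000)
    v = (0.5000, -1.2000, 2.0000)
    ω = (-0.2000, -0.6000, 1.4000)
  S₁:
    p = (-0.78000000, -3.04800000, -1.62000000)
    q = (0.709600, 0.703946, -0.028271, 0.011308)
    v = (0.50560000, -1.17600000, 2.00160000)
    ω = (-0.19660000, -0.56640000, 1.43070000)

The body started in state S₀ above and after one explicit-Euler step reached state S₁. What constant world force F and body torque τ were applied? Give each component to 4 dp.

F = (0.7000, 3.0000, 0.2000)
τ = (-0.0100, 0.1400, 0.1300)

ω₁ − ω₀ = (0.00340000, 0.03360000, 0.03070000)
precession coupling = (-0.0168, 0.0224, 0.0072)
applied torque τ = (-0.0100, 0.1400, 0.1300)
Δv = v₁−v₀ = (0.00560000, 0.02400000, 0.00160000)
m·(v₁−v₀)/dt = (0.7000, 3.0000, 0.2000)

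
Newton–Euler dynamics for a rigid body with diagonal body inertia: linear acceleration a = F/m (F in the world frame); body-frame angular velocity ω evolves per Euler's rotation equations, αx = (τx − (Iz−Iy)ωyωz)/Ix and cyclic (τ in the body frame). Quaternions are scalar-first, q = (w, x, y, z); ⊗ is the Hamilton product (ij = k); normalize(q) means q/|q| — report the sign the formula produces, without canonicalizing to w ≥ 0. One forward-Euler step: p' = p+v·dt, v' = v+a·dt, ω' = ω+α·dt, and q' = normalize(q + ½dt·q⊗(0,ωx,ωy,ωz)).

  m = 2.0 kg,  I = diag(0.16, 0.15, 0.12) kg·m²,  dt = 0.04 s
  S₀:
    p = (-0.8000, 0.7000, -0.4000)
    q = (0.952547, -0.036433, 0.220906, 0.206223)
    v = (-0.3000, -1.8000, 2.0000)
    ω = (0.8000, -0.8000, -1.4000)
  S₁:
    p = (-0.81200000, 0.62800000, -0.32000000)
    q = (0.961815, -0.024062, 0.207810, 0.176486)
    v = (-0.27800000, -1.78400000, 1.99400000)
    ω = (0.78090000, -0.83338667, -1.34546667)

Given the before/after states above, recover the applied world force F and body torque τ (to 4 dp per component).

Δω = ω₁−ω₀ = (-0.01910000, -0.03338667, 0.05453333)
precession coupling = (-0.0336, -0.0448, 0.0064)
τ = I·(Δω/dt) + ω₀×(Iω₀) = (-0.1100, -0.1700, 0.1700)
v₁ − v₀ = (0.02200000, 0.01600000, -0.00600000)
F = m·Δv/dt = (1.1000, 0.8000, -0.3000)

F = (1.1000, 0.8000, -0.3000)
τ = (-0.1100, -0.1700, 0.1700)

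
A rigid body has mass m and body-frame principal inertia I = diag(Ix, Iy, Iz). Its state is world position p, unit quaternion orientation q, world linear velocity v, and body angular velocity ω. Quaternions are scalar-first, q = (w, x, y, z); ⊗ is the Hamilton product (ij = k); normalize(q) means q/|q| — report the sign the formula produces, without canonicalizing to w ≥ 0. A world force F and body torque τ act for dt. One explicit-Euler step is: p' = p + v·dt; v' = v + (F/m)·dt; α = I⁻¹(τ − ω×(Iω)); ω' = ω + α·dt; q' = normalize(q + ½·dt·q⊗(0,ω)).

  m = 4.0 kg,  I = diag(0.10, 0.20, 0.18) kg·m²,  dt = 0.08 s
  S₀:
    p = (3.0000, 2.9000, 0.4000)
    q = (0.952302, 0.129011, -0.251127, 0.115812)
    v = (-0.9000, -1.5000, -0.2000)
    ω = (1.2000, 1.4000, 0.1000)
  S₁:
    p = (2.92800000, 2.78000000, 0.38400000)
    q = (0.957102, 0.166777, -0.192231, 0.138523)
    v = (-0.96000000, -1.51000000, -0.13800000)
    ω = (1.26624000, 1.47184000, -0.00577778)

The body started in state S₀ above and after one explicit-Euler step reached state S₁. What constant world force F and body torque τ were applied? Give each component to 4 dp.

F = (-3.0000, -0.5000, 3.1000)
τ = (0.0800, 0.1700, -0.0700)

Δv = v₁−v₀ = (-0.06000000, -0.01000000, 0.06200000)
F = m·Δv/dt = (-3.0000, -0.5000, 3.1000)
rate change Δω = (0.06624000, 0.07184000, -0.10577778)
I·α + gyro = (0.0800, 0.1700, -0.0700)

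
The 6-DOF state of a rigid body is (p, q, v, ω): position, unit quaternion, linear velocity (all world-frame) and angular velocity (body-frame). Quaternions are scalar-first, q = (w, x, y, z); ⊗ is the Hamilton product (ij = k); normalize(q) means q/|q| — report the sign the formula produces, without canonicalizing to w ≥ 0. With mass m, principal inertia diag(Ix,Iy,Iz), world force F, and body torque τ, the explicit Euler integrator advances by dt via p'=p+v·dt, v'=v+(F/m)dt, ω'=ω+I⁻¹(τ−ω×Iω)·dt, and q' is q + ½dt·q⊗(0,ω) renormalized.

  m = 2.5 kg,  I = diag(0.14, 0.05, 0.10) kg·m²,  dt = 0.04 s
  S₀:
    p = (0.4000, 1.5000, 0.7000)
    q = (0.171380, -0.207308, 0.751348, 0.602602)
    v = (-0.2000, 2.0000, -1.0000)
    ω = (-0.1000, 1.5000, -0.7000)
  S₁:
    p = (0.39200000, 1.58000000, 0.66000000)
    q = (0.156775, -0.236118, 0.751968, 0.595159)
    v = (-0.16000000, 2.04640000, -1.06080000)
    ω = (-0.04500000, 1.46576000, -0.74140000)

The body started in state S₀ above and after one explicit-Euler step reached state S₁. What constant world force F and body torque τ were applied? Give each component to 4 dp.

F = (2.5000, 2.9000, -3.8000)
τ = (0.1400, -0.0400, -0.0900)

Δv = v₁−v₀ = (0.04000000, 0.04640000, -0.06080000)
m·(v₁−v₀)/dt = (2.5000, 2.9000, -3.8000)
rate change Δω = (0.05500000, -0.03424000, -0.04140000)
gyro term ω₀×Iω₀ = (-0.0525, 0.0028, 0.0135)
applied torque τ = (0.1400, -0.0400, -0.0900)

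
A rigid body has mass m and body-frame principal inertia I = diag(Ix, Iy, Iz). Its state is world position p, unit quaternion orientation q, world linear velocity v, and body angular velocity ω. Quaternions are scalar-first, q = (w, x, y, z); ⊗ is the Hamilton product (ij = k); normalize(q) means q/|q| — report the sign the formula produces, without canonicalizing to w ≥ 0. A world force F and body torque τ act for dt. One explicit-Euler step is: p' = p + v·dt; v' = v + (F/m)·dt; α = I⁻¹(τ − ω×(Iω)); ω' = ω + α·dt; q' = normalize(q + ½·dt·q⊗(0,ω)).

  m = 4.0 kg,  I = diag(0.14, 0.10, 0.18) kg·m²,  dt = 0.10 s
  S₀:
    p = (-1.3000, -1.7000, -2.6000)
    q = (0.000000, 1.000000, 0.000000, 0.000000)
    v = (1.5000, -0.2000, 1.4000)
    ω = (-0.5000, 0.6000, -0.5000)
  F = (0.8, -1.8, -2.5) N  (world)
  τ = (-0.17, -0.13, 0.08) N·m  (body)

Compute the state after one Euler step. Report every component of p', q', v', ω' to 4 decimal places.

p' = (-1.1500, -1.7200, -2.4600)
q' = (0.0250, 0.9989, 0.0250, 0.0300)
v' = (1.5200, -0.2450, 1.3375)
ω' = (-0.6043, 0.4800, -0.4622)

precession coupling ω×(Iω) = (-0.0240, -0.0100, 0.0120)
angular accel α = (-1.0429, -1.2000, 0.3778)
new body rate ω' = (-0.6043, 0.4800, -0.4622)
2q̇ = q⊗(0,ω) = (0.5000000, 0.0000000, 0.5000000, 0.6000000)
q + ½dt·q⊗(0,ω), renormalized = (0.0250, 0.9989, 0.0250, 0.0300)
linear accel F/m = (0.2000, -0.4500, -0.6250)
p' = p + v·dt = (-1.1500, -1.7200, -2.4600)
v + (F/m)dt = (1.5200, -0.2450, 1.3375)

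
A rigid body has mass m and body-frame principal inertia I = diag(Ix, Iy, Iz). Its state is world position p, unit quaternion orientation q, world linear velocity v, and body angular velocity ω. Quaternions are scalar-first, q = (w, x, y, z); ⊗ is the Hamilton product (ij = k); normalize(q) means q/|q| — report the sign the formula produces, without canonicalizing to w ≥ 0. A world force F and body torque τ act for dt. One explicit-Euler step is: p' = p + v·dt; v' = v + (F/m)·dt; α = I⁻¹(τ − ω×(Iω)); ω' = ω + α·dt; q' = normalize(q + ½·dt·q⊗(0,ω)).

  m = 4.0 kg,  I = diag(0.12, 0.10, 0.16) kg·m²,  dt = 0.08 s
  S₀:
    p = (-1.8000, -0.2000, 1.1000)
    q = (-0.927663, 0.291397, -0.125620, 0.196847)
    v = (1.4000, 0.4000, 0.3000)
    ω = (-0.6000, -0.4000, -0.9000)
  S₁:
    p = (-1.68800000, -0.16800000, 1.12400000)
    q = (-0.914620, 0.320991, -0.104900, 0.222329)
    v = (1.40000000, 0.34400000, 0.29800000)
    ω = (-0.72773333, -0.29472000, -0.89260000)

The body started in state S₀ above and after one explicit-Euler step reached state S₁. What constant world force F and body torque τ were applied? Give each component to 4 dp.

F = (0.0000, -2.8000, -0.1000)
τ = (-0.1700, 0.1100, 0.0100)

velocity change Δv = (0.00000000, -0.05600000, -0.00200000)
F = m·Δv/dt = (0.0000, -2.8000, -0.1000)
ω₁ − ω₀ = (-0.12773333, 0.10528000, 0.00740000)
ω₀×(Iω₀) = (0.0216, -0.0216, -0.0048)
τ = I·(Δω/dt) + ω₀×(Iω₀) = (-0.1700, 0.1100, 0.0100)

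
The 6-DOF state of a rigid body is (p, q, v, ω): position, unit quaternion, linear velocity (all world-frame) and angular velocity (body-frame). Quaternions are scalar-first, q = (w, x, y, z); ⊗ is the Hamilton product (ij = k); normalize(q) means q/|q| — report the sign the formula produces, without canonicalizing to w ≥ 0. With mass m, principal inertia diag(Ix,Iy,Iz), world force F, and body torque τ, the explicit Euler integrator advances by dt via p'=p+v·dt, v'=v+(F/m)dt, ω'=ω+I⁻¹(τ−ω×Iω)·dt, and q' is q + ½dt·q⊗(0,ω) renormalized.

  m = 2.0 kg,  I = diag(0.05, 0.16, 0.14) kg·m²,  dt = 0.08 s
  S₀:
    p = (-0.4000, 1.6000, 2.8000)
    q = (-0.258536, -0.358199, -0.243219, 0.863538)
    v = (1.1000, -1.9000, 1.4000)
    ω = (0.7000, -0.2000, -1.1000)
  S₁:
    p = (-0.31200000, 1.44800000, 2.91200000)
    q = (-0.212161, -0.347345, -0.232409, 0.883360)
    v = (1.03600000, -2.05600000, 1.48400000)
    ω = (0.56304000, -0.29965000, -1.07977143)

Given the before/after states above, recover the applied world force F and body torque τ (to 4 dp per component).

ω₁ − ω₀ = (-0.13696000, -0.09965000, 0.02022857)
ω₀×(Iω₀) = (-0.0044, 0.0693, -0.0154)
τ = I·(Δω/dt) + ω₀×(Iω₀) = (-0.0900, -0.1300, 0.0200)
velocity change Δv = (-0.06400000, -0.15600000, 0.08400000)
applied force F = (-1.6000, -3.9000, 2.1000)

F = (-1.6000, -3.9000, 2.1000)
τ = (-0.0900, -0.1300, 0.0200)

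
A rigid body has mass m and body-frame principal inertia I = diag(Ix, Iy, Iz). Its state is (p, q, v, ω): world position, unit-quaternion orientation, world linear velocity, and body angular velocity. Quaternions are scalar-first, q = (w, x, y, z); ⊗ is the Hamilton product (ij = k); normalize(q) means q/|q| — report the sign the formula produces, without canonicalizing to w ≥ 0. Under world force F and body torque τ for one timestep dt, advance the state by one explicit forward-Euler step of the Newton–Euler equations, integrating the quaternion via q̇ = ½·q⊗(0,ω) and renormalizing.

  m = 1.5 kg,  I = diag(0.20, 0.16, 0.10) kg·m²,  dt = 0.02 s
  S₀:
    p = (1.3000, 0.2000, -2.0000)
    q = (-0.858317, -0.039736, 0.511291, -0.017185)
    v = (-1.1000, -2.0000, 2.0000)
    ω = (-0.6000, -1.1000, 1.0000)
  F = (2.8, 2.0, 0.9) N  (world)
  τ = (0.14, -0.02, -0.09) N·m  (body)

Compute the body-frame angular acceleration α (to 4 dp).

α = (0.3700, 0.2500, -0.6360)

precession coupling ω×(Iω) = (0.0660, -0.0600, -0.0264)
angular accel α = (0.3700, 0.2500, -0.6360)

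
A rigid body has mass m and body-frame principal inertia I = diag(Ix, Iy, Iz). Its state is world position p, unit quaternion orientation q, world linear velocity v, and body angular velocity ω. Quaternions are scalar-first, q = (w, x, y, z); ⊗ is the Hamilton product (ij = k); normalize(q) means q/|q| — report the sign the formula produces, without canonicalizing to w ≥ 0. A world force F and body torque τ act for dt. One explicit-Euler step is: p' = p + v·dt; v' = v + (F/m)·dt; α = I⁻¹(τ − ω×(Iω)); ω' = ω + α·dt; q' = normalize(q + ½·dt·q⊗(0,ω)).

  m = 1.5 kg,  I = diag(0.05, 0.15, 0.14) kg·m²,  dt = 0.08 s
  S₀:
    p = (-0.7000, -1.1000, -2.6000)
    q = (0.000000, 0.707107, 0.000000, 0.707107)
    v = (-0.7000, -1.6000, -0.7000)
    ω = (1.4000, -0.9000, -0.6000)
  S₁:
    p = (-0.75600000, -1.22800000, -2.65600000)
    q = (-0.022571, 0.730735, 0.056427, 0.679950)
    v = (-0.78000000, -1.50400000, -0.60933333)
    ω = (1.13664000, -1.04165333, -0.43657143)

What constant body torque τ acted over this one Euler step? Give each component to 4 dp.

ω₁ − ω₀ = (-0.26336000, -0.14165333, 0.16342857)
I·α + gyro = (-0.1700, -0.1900, 0.1600)

τ = (-0.1700, -0.1900, 0.1600)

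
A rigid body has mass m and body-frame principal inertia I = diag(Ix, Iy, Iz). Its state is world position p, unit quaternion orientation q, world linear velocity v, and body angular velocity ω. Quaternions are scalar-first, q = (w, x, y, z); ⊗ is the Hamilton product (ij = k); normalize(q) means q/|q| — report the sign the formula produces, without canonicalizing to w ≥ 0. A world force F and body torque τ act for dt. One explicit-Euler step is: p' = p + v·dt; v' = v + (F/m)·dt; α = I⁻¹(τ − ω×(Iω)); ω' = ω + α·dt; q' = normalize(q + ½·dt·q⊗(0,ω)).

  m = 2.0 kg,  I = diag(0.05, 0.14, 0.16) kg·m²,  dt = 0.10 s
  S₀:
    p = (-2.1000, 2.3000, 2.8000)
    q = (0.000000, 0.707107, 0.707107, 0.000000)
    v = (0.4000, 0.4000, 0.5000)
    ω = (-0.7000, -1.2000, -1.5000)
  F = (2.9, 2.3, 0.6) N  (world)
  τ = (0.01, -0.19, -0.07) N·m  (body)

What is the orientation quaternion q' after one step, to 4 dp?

Hamilton product q⊗(0,ω) = (1.3435033, -1.0606605, 1.0606605, -0.3535535)
q + ½dt·q⊗(0,ω), renormalized = (0.0668, 0.6507, 0.7562, -0.0176)

q' = (0.0668, 0.6507, 0.7562, -0.0176)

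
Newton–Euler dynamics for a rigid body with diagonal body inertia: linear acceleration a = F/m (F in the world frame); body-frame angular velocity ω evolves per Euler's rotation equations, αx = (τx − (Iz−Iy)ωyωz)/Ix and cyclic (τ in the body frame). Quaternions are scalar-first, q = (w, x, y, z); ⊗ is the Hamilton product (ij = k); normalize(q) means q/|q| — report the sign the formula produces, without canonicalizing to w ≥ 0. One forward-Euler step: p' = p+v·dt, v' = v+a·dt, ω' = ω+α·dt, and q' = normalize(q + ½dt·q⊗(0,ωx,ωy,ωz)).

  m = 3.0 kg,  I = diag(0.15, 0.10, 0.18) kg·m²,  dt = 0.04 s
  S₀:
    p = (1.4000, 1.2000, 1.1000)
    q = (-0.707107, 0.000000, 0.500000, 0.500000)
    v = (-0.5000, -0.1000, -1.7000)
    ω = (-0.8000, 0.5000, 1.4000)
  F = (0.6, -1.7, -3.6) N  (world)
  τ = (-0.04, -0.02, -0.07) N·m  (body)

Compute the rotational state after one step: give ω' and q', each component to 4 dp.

ω' = (-0.8256, 0.4786, 1.3800)
q' = (-0.7257, 0.0203, 0.4847, 0.4879)

gyro term ω×Iω = (0.0560, 0.0336, 0.0200)
(τ − ω×Iω)/I = (-0.6400, -0.5360, -0.5000)
ω' = ω + α·dt = (-0.8256, 0.4786, 1.3800)
q⊗(0,ω) = (-0.9500000, 1.0156856, -0.7535535, -0.5899498)
q' = normalize(q + ½dt·q⊗(0,ω)) = (-0.7257, 0.0203, 0.4847, 0.4879)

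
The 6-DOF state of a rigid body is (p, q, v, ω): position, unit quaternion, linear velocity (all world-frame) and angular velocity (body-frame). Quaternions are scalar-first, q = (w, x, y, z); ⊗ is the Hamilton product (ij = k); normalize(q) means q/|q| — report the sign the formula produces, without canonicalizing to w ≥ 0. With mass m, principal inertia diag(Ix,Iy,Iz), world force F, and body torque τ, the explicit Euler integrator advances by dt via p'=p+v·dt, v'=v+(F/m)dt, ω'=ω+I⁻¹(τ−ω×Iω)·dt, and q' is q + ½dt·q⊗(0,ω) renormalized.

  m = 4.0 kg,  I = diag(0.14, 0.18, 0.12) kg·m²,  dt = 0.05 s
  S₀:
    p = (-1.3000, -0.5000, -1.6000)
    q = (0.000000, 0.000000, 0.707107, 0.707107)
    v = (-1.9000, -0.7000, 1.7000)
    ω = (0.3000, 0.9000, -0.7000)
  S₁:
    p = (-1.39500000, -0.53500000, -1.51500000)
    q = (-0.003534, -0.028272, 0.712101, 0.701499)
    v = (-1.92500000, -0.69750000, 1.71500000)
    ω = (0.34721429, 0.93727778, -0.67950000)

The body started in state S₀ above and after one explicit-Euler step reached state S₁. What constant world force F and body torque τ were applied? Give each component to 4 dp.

F = (-2.0000, 0.2000, 1.2000)
τ = (0.1700, 0.1300, 0.0600)

v₁ − v₀ = (-0.02500000, 0.00250000, 0.01500000)
F = m·Δv/dt = (-2.0000, 0.2000, 1.2000)
ω₁ − ω₀ = (0.04721429, 0.03727778, 0.02050000)
τ = I·(Δω/dt) + ω₀×(Iω₀) = (0.1700, 0.1300, 0.0600)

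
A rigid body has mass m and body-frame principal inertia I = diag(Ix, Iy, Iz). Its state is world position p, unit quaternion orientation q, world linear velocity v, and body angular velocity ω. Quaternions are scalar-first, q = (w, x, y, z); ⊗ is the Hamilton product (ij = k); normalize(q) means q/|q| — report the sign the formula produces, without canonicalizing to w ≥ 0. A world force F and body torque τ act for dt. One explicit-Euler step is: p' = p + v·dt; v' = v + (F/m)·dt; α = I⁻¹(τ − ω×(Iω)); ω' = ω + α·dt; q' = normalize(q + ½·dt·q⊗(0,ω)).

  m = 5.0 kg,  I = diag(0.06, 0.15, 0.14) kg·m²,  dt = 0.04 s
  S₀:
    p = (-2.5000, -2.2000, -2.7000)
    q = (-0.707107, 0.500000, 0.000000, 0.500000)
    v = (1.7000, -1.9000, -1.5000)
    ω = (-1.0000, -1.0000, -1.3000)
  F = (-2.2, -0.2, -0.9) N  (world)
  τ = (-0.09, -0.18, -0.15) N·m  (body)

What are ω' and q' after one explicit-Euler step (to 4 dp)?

ω' = (-1.0513, -1.0203, -1.3686)
q' = (-0.6836, 0.5238, 0.0171, 0.5080)

(τ − ω×Iω)/I = (-1.2833, -0.5067, -1.7143)
new body rate ω' = (-1.0513, -1.0203, -1.3686)
Hamilton product q⊗(0,ω) = (1.1500000, 1.2071070, 0.8571070, 0.4192391)
q' = normalize(q + ½dt·q⊗(0,ω)) = (-0.6836, 0.5238, 0.0171, 0.5080)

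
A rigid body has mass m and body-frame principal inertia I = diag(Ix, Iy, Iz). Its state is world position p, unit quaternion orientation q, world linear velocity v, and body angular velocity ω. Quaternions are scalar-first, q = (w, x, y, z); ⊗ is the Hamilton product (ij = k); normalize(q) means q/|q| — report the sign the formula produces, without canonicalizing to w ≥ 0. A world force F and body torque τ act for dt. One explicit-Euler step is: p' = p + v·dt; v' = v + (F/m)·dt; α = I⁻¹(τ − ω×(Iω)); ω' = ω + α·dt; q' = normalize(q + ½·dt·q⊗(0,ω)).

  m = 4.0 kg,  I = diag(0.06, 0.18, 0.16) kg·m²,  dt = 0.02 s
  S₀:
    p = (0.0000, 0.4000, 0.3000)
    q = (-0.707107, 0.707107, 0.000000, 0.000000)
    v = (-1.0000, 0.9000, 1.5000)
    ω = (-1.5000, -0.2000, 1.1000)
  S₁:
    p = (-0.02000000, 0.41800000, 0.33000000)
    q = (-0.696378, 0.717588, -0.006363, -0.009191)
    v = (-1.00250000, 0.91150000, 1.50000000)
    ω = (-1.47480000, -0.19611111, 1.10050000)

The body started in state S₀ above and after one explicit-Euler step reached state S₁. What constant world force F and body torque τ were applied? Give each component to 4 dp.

Δv = v₁−v₀ = (-0.00250000, 0.01150000, 0.00000000)
applied force F = (-0.5000, 2.3000, 0.0000)
ω₁ − ω₀ = (0.02520000, 0.00388889, 0.00050000)
precession coupling = (0.0044, 0.1650, 0.0360)
applied torque τ = (0.0800, 0.2000, 0.0400)

F = (-0.5000, 2.3000, 0.0000)
τ = (0.0800, 0.2000, 0.0400)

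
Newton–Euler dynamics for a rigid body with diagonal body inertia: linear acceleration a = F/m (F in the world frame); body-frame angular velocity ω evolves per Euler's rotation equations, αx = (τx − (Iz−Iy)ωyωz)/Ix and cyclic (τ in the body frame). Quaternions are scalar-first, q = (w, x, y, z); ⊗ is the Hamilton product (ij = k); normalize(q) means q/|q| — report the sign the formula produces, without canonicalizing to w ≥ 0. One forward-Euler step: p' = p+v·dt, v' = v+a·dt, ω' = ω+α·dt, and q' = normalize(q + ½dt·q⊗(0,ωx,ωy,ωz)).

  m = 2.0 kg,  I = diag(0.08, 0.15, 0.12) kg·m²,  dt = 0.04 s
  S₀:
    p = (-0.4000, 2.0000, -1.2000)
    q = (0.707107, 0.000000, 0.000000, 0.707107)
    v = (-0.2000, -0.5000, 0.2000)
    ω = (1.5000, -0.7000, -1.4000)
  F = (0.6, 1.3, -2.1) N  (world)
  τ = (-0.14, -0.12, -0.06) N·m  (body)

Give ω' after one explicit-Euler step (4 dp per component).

ω' = (1.4447, -0.7544, -1.3955)

angular accel α = (-1.3825, -1.3600, 0.1125)
new body rate ω' = (1.4447, -0.7544, -1.3955)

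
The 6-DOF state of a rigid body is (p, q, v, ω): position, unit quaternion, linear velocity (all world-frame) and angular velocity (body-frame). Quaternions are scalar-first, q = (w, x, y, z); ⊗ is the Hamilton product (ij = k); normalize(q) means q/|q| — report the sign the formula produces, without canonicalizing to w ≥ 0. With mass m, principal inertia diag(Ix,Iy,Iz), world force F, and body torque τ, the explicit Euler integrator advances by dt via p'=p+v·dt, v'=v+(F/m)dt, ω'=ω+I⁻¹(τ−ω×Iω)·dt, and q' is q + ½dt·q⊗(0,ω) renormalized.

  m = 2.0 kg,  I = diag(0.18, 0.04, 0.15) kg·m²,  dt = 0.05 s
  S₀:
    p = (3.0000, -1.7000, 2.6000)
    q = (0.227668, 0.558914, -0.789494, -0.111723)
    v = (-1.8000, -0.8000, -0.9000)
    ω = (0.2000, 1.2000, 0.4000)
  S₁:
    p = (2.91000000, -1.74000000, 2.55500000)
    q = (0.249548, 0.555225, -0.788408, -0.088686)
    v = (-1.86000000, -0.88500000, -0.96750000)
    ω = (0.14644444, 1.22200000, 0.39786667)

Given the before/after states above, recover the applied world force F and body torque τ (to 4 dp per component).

Δω = ω₁−ω₀ = (-0.05355556, 0.02200000, -0.00213333)
applied torque τ = (-0.1400, 0.0200, -0.0400)
v₁ − v₀ = (-0.06000000, -0.08500000, -0.06750000)
applied force F = (-2.4000, -3.4000, -2.7000)

F = (-2.4000, -3.4000, -2.7000)
τ = (-0.1400, 0.0200, -0.0400)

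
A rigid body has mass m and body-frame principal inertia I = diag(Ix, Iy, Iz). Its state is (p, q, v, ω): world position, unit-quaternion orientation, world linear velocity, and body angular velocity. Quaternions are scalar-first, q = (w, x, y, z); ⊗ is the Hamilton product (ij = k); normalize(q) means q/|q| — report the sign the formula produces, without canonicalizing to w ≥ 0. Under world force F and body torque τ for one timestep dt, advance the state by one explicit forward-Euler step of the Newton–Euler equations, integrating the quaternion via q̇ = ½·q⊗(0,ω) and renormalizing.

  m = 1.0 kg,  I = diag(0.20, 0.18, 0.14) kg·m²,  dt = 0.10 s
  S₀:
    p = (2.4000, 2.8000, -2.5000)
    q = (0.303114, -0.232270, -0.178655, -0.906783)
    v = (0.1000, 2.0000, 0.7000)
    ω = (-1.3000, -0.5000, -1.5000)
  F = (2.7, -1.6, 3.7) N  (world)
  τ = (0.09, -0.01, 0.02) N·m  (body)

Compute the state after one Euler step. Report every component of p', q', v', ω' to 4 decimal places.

p' = (2.4100, 3.0000, -2.4300)
q' = (0.2144, -0.2599, -0.1440, -0.9305)
v' = (0.3700, 1.8400, 1.0700)
ω' = (-1.2400, -0.5706, -1.4764)

a = F/m = (2.7000, -1.6000, 3.7000)
new position p' = (2.4100, 3.0000, -2.4300)
v' = v + a·dt = (0.3700, 1.8400, 1.0700)
angular accel α = (0.6000, -0.7056, 0.2357)
new body rate ω' = (-1.2400, -0.5706, -1.4764)
2q̇ = q⊗(0,ω) = (-1.7514530, -0.5794572, 0.6788559, -0.5707875)
q + ½dt·q⊗(0,ω), renormalized = (0.2144, -0.2599, -0.1440, -0.9305)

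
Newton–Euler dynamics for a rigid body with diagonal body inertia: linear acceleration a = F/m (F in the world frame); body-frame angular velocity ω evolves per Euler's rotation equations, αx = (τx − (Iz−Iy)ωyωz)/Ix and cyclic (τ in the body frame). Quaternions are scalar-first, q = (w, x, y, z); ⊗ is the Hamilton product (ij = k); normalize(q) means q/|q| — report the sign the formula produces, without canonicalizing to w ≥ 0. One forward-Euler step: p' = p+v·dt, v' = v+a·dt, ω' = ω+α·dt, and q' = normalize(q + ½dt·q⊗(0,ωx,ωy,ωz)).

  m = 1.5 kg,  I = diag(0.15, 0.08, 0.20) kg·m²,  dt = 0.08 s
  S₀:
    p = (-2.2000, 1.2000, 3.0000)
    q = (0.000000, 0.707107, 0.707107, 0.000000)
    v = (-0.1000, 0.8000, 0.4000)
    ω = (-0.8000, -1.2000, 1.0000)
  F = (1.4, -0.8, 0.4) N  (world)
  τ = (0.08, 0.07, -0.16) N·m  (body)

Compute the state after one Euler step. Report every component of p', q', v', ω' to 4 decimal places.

ω×(Iω) gyroscopic = (-0.1440, 0.0400, -0.0672)
angular accel α = (1.4933, 0.3750, -0.4640)
ω + α·dt = (-0.6805, -1.1700, 0.9629)
Hamilton product q⊗(0,ω) = (1.4142140, 0.7071070, -0.7071070, -0.2828428)
q' = normalize(q + ½dt·q⊗(0,ω)) = (0.0564, 0.7336, 0.6772, -0.0113)
a = (0.9333, -0.5333, 0.2667)
new position p' = (-2.2080, 1.2640, 3.0320)
v + (F/m)dt = (-0.0253, 0.7573, 0.4213)

p' = (-2.2080, 1.2640, 3.0320)
q' = (0.0564, 0.7336, 0.6772, -0.0113)
v' = (-0.0253, 0.7573, 0.4213)
ω' = (-0.6805, -1.1700, 0.9629)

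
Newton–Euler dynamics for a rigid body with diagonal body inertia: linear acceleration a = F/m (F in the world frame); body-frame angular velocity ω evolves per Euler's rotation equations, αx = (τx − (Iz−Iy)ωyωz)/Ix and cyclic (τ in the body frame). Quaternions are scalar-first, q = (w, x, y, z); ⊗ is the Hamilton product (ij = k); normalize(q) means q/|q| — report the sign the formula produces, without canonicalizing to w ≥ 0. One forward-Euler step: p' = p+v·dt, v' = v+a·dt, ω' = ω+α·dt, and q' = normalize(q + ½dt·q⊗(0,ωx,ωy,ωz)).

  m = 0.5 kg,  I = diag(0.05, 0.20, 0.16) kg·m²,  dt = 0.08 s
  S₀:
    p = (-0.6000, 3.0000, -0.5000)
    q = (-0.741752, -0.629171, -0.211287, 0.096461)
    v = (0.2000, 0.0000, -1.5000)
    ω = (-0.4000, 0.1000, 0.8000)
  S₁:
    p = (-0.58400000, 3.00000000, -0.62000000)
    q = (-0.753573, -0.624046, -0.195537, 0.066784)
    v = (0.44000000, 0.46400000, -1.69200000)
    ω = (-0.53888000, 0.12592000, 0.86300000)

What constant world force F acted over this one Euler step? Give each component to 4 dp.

velocity change Δv = (0.24000000, 0.46400000, -0.19200000)
applied force F = (1.5000, 2.9000, -1.2000)

F = (1.5000, 2.9000, -1.2000)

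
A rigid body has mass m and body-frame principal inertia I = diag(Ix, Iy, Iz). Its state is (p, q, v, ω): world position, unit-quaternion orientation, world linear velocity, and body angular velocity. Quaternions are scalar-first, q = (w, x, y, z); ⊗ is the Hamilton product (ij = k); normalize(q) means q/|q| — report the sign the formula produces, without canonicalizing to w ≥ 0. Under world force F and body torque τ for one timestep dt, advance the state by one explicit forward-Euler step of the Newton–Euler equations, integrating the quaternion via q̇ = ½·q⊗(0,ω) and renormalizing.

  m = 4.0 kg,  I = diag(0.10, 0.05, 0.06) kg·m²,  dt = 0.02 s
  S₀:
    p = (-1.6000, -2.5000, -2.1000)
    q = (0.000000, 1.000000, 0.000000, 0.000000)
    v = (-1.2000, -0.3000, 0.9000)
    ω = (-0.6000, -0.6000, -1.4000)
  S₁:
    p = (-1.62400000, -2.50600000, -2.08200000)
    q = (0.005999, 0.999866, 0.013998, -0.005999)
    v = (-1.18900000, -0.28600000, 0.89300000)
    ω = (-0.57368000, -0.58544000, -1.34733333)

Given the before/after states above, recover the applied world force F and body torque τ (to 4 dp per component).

v₁ − v₀ = (0.01100000, 0.01400000, -0.00700000)
m·(v₁−v₀)/dt = (2.2000, 2.8000, -1.4000)
Δω = ω₁−ω₀ = (0.02632000, 0.01456000, 0.05266667)
τ = I·(Δω/dt) + ω₀×(Iω₀) = (0.1400, 0.0700, 0.1400)

F = (2.2000, 2.8000, -1.4000)
τ = (0.1400, 0.0700, 0.1400)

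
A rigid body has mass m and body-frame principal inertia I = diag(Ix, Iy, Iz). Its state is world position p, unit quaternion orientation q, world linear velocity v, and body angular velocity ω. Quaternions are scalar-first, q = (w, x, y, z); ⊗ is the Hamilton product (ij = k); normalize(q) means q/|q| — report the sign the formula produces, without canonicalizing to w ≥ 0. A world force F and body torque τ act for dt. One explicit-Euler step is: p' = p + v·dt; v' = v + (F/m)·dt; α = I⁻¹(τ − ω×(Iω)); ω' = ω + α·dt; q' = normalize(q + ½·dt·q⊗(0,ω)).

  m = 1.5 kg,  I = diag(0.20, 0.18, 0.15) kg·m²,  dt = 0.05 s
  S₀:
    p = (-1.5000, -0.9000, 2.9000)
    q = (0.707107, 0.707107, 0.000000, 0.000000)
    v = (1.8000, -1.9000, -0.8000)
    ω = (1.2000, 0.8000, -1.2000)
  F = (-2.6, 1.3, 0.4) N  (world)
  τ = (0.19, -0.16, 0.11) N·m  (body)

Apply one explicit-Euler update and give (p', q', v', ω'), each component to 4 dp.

p' = (-1.4100, -0.9950, 2.8600)
q' = (0.6851, 0.7275, 0.0353, -0.0071)
v' = (1.7133, -1.8567, -0.7867)
ω' = (1.2403, 0.7756, -1.1569)

linear accel F/m = (-1.7333, 0.8667, 0.2667)
p + v·dt = (-1.4100, -0.9950, 2.8600)
v' = v + a·dt = (1.7133, -1.8567, -0.7867)
(τ − ω×Iω)/I = (0.8060, -0.4889, 0.8613)
new body rate ω' = (1.2403, 0.7756, -1.1569)
2q̇ = q⊗(0,ω) = (-0.8485284, 0.8485284, 1.4142140, -0.2828428)
q + ½dt·q⊗(0,ω), renormalized = (0.6851, 0.7275, 0.0353, -0.0071)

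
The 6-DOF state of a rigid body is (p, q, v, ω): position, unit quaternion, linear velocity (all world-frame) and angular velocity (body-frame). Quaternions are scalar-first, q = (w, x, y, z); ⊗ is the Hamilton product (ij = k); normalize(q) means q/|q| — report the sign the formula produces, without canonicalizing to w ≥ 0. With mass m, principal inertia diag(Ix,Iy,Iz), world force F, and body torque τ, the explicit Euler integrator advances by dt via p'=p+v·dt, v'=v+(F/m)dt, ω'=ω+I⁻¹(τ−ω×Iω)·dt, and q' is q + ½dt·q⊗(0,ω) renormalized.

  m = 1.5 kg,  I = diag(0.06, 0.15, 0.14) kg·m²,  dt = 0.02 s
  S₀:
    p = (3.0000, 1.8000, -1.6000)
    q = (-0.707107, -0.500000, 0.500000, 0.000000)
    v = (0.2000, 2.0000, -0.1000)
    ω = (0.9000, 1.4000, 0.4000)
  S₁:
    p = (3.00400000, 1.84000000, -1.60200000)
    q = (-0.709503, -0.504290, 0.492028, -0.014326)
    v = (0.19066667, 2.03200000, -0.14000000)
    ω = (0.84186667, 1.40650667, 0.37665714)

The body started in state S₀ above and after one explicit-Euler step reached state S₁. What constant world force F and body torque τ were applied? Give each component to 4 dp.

F = (-0.7000, 2.4000, -3.0000)
τ = (-0.1800, 0.0200, -0.0500)

velocity change Δv = (-0.00933333, 0.03200000, -0.04000000)
applied force F = (-0.7000, 2.4000, -3.0000)
ω₁ − ω₀ = (-0.05813333, 0.00650667, -0.02334286)
ω₀×(Iω₀) = (-0.0056, -0.0288, 0.1134)
I·α + gyro = (-0.1800, 0.0200, -0.0500)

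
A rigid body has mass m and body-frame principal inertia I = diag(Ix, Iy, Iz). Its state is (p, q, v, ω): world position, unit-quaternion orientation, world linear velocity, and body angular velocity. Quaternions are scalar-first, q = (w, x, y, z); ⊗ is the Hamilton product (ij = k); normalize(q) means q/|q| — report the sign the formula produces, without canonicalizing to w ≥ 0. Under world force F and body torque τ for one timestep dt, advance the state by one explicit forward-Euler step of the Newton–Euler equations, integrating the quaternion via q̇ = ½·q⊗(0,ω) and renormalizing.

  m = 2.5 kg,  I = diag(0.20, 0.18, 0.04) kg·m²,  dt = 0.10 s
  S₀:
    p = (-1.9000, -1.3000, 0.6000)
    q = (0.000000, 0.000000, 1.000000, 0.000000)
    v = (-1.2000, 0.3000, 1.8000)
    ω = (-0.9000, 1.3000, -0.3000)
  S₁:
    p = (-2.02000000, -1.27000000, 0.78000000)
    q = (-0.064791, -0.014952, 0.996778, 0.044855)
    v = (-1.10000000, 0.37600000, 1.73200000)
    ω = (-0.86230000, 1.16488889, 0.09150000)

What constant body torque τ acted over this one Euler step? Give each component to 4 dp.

τ = (0.1300, -0.2000, 0.1800)

ω₁ − ω₀ = (0.03770000, -0.13511111, 0.39150000)
gyro term ω₀×Iω₀ = (0.0546, 0.0432, 0.0234)
τ = I·(Δω/dt) + ω₀×(Iω₀) = (0.1300, -0.2000, 0.1800)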